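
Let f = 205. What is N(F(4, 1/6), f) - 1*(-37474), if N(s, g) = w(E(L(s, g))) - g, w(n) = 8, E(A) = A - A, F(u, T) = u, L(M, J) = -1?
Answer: 37277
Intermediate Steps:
E(A) = 0
N(s, g) = 8 - g
N(F(4, 1/6), f) - 1*(-37474) = (8 - 1*205) - 1*(-37474) = (8 - 205) + 37474 = -197 + 37474 = 37277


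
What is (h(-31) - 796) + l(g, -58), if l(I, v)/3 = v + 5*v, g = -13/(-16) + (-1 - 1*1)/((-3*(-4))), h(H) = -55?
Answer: -1895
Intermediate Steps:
g = 31/48 (g = -13*(-1/16) + (-1 - 1)/12 = 13/16 - 2*1/12 = 13/16 - ⅙ = 31/48 ≈ 0.64583)
l(I, v) = 18*v (l(I, v) = 3*(v + 5*v) = 3*(6*v) = 18*v)
(h(-31) - 796) + l(g, -58) = (-55 - 796) + 18*(-58) = -851 - 1044 = -1895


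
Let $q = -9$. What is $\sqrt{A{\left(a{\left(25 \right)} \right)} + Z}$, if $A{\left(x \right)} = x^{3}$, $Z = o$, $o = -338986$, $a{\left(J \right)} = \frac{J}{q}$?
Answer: $\frac{i \sqrt{247136419}}{27} \approx 582.24 i$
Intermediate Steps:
$a{\left(J \right)} = - \frac{J}{9}$ ($a{\left(J \right)} = \frac{J}{-9} = J \left(- \frac{1}{9}\right) = - \frac{J}{9}$)
$Z = -338986$
$\sqrt{A{\left(a{\left(25 \right)} \right)} + Z} = \sqrt{\left(\left(- \frac{1}{9}\right) 25\right)^{3} - 338986} = \sqrt{\left(- \frac{25}{9}\right)^{3} - 338986} = \sqrt{- \frac{15625}{729} - 338986} = \sqrt{- \frac{247136419}{729}} = \frac{i \sqrt{247136419}}{27}$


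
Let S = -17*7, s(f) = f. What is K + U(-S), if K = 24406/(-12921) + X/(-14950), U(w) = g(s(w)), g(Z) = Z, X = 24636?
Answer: 11151956797/96584475 ≈ 115.46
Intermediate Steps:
S = -119
U(w) = w
K = -341595728/96584475 (K = 24406/(-12921) + 24636/(-14950) = 24406*(-1/12921) + 24636*(-1/14950) = -24406/12921 - 12318/7475 = -341595728/96584475 ≈ -3.5368)
K + U(-S) = -341595728/96584475 - 1*(-119) = -341595728/96584475 + 119 = 11151956797/96584475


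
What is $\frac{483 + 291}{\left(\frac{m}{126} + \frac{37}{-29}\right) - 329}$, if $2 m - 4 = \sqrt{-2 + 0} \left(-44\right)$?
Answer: $- \frac{94805057970}{40452629083} + \frac{50121918 i \sqrt{2}}{40452629083} \approx -2.3436 + 0.0017522 i$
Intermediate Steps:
$m = 2 - 22 i \sqrt{2}$ ($m = 2 + \frac{\sqrt{-2 + 0} \left(-44\right)}{2} = 2 + \frac{\sqrt{-2} \left(-44\right)}{2} = 2 + \frac{i \sqrt{2} \left(-44\right)}{2} = 2 + \frac{\left(-44\right) i \sqrt{2}}{2} = 2 - 22 i \sqrt{2} \approx 2.0 - 31.113 i$)
$\frac{483 + 291}{\left(\frac{m}{126} + \frac{37}{-29}\right) - 329} = \frac{483 + 291}{\left(\frac{2 - 22 i \sqrt{2}}{126} + \frac{37}{-29}\right) - 329} = \frac{774}{\left(\left(2 - 22 i \sqrt{2}\right) \frac{1}{126} + 37 \left(- \frac{1}{29}\right)\right) - 329} = \frac{774}{\left(\left(\frac{1}{63} - \frac{11 i \sqrt{2}}{63}\right) - \frac{37}{29}\right) - 329} = \frac{774}{\left(- \frac{2302}{1827} - \frac{11 i \sqrt{2}}{63}\right) - 329} = \frac{774}{- \frac{603385}{1827} - \frac{11 i \sqrt{2}}{63}}$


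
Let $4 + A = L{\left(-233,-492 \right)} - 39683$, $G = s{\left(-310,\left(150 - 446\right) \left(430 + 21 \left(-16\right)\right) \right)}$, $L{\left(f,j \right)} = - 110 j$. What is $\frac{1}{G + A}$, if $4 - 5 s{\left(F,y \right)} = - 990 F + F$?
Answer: $- \frac{5}{234421} \approx -2.1329 \cdot 10^{-5}$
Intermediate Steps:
$s{\left(F,y \right)} = \frac{4}{5} + \frac{989 F}{5}$ ($s{\left(F,y \right)} = \frac{4}{5} - \frac{- 990 F + F}{5} = \frac{4}{5} - \frac{\left(-989\right) F}{5} = \frac{4}{5} + \frac{989 F}{5}$)
$G = - \frac{306586}{5}$ ($G = \frac{4}{5} + \frac{989}{5} \left(-310\right) = \frac{4}{5} - 61318 = - \frac{306586}{5} \approx -61317.0$)
$A = 14433$ ($A = -4 - -14437 = -4 + \left(54120 - 39683\right) = -4 + 14437 = 14433$)
$\frac{1}{G + A} = \frac{1}{- \frac{306586}{5} + 14433} = \frac{1}{- \frac{234421}{5}} = - \frac{5}{234421}$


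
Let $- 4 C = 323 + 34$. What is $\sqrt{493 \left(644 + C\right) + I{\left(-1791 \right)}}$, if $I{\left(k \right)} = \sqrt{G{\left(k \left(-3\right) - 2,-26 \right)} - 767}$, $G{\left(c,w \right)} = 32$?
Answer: $\frac{\sqrt{1093967 + 28 i \sqrt{15}}}{2} \approx 522.96 + 0.02592 i$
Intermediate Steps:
$C = - \frac{357}{4}$ ($C = - \frac{323 + 34}{4} = \left(- \frac{1}{4}\right) 357 = - \frac{357}{4} \approx -89.25$)
$I{\left(k \right)} = 7 i \sqrt{15}$ ($I{\left(k \right)} = \sqrt{32 - 767} = \sqrt{-735} = 7 i \sqrt{15}$)
$\sqrt{493 \left(644 + C\right) + I{\left(-1791 \right)}} = \sqrt{493 \left(644 - \frac{357}{4}\right) + 7 i \sqrt{15}} = \sqrt{493 \cdot \frac{2219}{4} + 7 i \sqrt{15}} = \sqrt{\frac{1093967}{4} + 7 i \sqrt{15}}$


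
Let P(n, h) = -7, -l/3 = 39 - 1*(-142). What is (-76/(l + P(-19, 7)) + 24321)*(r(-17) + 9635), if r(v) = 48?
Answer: 64762934779/275 ≈ 2.3550e+8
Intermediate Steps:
l = -543 (l = -3*(39 - 1*(-142)) = -3*(39 + 142) = -3*181 = -543)
(-76/(l + P(-19, 7)) + 24321)*(r(-17) + 9635) = (-76/(-543 - 7) + 24321)*(48 + 9635) = (-76/(-550) + 24321)*9683 = (-76*(-1/550) + 24321)*9683 = (38/275 + 24321)*9683 = (6688313/275)*9683 = 64762934779/275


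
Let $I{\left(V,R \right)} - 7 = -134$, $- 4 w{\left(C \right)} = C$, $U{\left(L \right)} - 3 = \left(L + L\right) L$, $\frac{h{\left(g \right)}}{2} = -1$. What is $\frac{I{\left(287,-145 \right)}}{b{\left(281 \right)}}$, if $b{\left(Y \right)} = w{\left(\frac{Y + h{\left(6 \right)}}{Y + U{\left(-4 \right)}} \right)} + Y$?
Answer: $- \frac{160528}{354905} \approx -0.45231$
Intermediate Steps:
$h{\left(g \right)} = -2$ ($h{\left(g \right)} = 2 \left(-1\right) = -2$)
$U{\left(L \right)} = 3 + 2 L^{2}$ ($U{\left(L \right)} = 3 + \left(L + L\right) L = 3 + 2 L L = 3 + 2 L^{2}$)
$w{\left(C \right)} = - \frac{C}{4}$
$I{\left(V,R \right)} = -127$ ($I{\left(V,R \right)} = 7 - 134 = -127$)
$b{\left(Y \right)} = Y - \frac{-2 + Y}{4 \left(35 + Y\right)}$ ($b{\left(Y \right)} = - \frac{\left(Y - 2\right) \frac{1}{Y + \left(3 + 2 \left(-4\right)^{2}\right)}}{4} + Y = - \frac{\left(-2 + Y\right) \frac{1}{Y + \left(3 + 2 \cdot 16\right)}}{4} + Y = - \frac{\left(-2 + Y\right) \frac{1}{Y + \left(3 + 32\right)}}{4} + Y = - \frac{\left(-2 + Y\right) \frac{1}{Y + 35}}{4} + Y = - \frac{\left(-2 + Y\right) \frac{1}{35 + Y}}{4} + Y = - \frac{\frac{1}{35 + Y} \left(-2 + Y\right)}{4} + Y = - \frac{-2 + Y}{4 \left(35 + Y\right)} + Y = Y - \frac{-2 + Y}{4 \left(35 + Y\right)}$)
$\frac{I{\left(287,-145 \right)}}{b{\left(281 \right)}} = - \frac{127}{\frac{1}{4} \frac{1}{35 + 281} \left(2 - 281 + 4 \cdot 281 \left(35 + 281\right)\right)} = - \frac{127}{\frac{1}{4} \cdot \frac{1}{316} \left(2 - 281 + 4 \cdot 281 \cdot 316\right)} = - \frac{127}{\frac{1}{4} \cdot \frac{1}{316} \left(2 - 281 + 355184\right)} = - \frac{127}{\frac{1}{4} \cdot \frac{1}{316} \cdot 354905} = - \frac{127}{\frac{354905}{1264}} = \left(-127\right) \frac{1264}{354905} = - \frac{160528}{354905}$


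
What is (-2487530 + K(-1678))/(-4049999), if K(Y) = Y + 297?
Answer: 2488911/4049999 ≈ 0.61455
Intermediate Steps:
K(Y) = 297 + Y
(-2487530 + K(-1678))/(-4049999) = (-2487530 + (297 - 1678))/(-4049999) = (-2487530 - 1381)*(-1/4049999) = -2488911*(-1/4049999) = 2488911/4049999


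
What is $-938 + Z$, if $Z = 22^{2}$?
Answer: $-454$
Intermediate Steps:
$Z = 484$
$-938 + Z = -938 + 484 = -454$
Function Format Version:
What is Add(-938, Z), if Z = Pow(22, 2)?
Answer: -454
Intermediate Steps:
Z = 484
Add(-938, Z) = Add(-938, 484) = -454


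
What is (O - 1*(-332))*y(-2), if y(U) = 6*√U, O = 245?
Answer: 3462*I*√2 ≈ 4896.0*I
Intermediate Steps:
(O - 1*(-332))*y(-2) = (245 - 1*(-332))*(6*√(-2)) = (245 + 332)*(6*(I*√2)) = 577*(6*I*√2) = 3462*I*√2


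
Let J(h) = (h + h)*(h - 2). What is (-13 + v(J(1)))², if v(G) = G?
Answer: 225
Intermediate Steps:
J(h) = 2*h*(-2 + h) (J(h) = (2*h)*(-2 + h) = 2*h*(-2 + h))
(-13 + v(J(1)))² = (-13 + 2*1*(-2 + 1))² = (-13 + 2*1*(-1))² = (-13 - 2)² = (-15)² = 225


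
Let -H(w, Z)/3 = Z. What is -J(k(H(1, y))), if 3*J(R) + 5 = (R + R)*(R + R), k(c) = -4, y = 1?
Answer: -59/3 ≈ -19.667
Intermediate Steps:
H(w, Z) = -3*Z
J(R) = -5/3 + 4*R²/3 (J(R) = -5/3 + ((R + R)*(R + R))/3 = -5/3 + ((2*R)*(2*R))/3 = -5/3 + (4*R²)/3 = -5/3 + 4*R²/3)
-J(k(H(1, y))) = -(-5/3 + (4/3)*(-4)²) = -(-5/3 + (4/3)*16) = -(-5/3 + 64/3) = -1*59/3 = -59/3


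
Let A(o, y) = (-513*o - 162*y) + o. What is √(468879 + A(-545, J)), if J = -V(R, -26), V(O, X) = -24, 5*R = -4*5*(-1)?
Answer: √744031 ≈ 862.57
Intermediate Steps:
R = 4 (R = (-4*5*(-1))/5 = (-20*(-1))/5 = (⅕)*20 = 4)
J = 24 (J = -1*(-24) = 24)
A(o, y) = -512*o - 162*y
√(468879 + A(-545, J)) = √(468879 + (-512*(-545) - 162*24)) = √(468879 + (279040 - 3888)) = √(468879 + 275152) = √744031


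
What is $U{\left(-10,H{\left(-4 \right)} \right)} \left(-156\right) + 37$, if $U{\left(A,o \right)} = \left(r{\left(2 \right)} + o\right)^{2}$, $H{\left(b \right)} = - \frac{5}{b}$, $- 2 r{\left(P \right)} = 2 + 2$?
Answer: $- \frac{203}{4} \approx -50.75$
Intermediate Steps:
$r{\left(P \right)} = -2$ ($r{\left(P \right)} = - \frac{2 + 2}{2} = \left(- \frac{1}{2}\right) 4 = -2$)
$U{\left(A,o \right)} = \left(-2 + o\right)^{2}$
$U{\left(-10,H{\left(-4 \right)} \right)} \left(-156\right) + 37 = \left(-2 - \frac{5}{-4}\right)^{2} \left(-156\right) + 37 = \left(-2 - - \frac{5}{4}\right)^{2} \left(-156\right) + 37 = \left(-2 + \frac{5}{4}\right)^{2} \left(-156\right) + 37 = \left(- \frac{3}{4}\right)^{2} \left(-156\right) + 37 = \frac{9}{16} \left(-156\right) + 37 = - \frac{351}{4} + 37 = - \frac{203}{4}$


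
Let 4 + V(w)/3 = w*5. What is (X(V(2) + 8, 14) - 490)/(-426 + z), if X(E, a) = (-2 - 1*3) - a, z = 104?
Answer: 509/322 ≈ 1.5807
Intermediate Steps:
V(w) = -12 + 15*w (V(w) = -12 + 3*(w*5) = -12 + 3*(5*w) = -12 + 15*w)
X(E, a) = -5 - a (X(E, a) = (-2 - 3) - a = -5 - a)
(X(V(2) + 8, 14) - 490)/(-426 + z) = ((-5 - 1*14) - 490)/(-426 + 104) = ((-5 - 14) - 490)/(-322) = (-19 - 490)*(-1/322) = -509*(-1/322) = 509/322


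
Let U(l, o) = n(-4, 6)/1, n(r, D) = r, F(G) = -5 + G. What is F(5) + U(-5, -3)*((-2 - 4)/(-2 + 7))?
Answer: 24/5 ≈ 4.8000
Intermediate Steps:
U(l, o) = -4 (U(l, o) = -4/1 = -4*1 = -4)
F(5) + U(-5, -3)*((-2 - 4)/(-2 + 7)) = (-5 + 5) - 4*(-2 - 4)/(-2 + 7) = 0 - (-24)/5 = 0 - 4*(-6/5) = 0 + 24/5 = 24/5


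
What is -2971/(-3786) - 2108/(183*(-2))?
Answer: 503793/76982 ≈ 6.5443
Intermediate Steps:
-2971/(-3786) - 2108/(183*(-2)) = -2971*(-1/3786) - 2108/(-366) = 2971/3786 - 2108*(-1/366) = 2971/3786 + 1054/183 = 503793/76982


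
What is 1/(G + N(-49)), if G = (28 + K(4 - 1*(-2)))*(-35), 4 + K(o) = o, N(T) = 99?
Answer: -1/951 ≈ -0.0010515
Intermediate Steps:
K(o) = -4 + o
G = -1050 (G = (28 + (-4 + (4 - 1*(-2))))*(-35) = (28 + (-4 + (4 + 2)))*(-35) = (28 + (-4 + 6))*(-35) = (28 + 2)*(-35) = 30*(-35) = -1050)
1/(G + N(-49)) = 1/(-1050 + 99) = 1/(-951) = -1/951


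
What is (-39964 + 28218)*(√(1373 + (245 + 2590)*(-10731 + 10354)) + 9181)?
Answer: -107840026 - 11746*I*√1067422 ≈ -1.0784e+8 - 1.2136e+7*I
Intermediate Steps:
(-39964 + 28218)*(√(1373 + (245 + 2590)*(-10731 + 10354)) + 9181) = -11746*(√(1373 + 2835*(-377)) + 9181) = -11746*(√(1373 - 1068795) + 9181) = -11746*(√(-1067422) + 9181) = -11746*(I*√1067422 + 9181) = -11746*(9181 + I*√1067422) = -107840026 - 11746*I*√1067422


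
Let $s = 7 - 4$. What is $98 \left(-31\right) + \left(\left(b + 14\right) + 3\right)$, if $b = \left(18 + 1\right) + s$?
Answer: $-2999$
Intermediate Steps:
$s = 3$ ($s = 7 - 4 = 3$)
$b = 22$ ($b = \left(18 + 1\right) + 3 = 19 + 3 = 22$)
$98 \left(-31\right) + \left(\left(b + 14\right) + 3\right) = 98 \left(-31\right) + \left(\left(22 + 14\right) + 3\right) = -3038 + \left(36 + 3\right) = -3038 + 39 = -2999$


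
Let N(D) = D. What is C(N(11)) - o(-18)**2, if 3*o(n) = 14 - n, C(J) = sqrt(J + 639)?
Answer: -1024/9 + 5*sqrt(26) ≈ -88.283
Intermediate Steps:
C(J) = sqrt(639 + J)
o(n) = 14/3 - n/3 (o(n) = (14 - n)/3 = 14/3 - n/3)
C(N(11)) - o(-18)**2 = sqrt(639 + 11) - (14/3 - 1/3*(-18))**2 = sqrt(650) - (14/3 + 6)**2 = 5*sqrt(26) - (32/3)**2 = 5*sqrt(26) - 1*1024/9 = 5*sqrt(26) - 1024/9 = -1024/9 + 5*sqrt(26)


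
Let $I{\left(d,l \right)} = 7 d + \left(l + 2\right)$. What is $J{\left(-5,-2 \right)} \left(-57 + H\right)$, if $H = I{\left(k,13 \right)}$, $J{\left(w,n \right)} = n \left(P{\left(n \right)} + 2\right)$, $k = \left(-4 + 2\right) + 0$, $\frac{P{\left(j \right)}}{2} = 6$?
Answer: $1568$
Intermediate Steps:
$P{\left(j \right)} = 12$ ($P{\left(j \right)} = 2 \cdot 6 = 12$)
$k = -2$ ($k = -2 + 0 = -2$)
$I{\left(d,l \right)} = 2 + l + 7 d$ ($I{\left(d,l \right)} = 7 d + \left(2 + l\right) = 2 + l + 7 d$)
$J{\left(w,n \right)} = 14 n$ ($J{\left(w,n \right)} = n \left(12 + 2\right) = n 14 = 14 n$)
$H = 1$ ($H = 2 + 13 + 7 \left(-2\right) = 2 + 13 - 14 = 1$)
$J{\left(-5,-2 \right)} \left(-57 + H\right) = 14 \left(-2\right) \left(-57 + 1\right) = \left(-28\right) \left(-56\right) = 1568$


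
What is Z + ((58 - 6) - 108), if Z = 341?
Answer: 285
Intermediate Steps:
Z + ((58 - 6) - 108) = 341 + ((58 - 6) - 108) = 341 + (52 - 108) = 341 - 56 = 285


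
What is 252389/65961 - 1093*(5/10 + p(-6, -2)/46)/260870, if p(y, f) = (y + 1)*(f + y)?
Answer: 3024131039281/791533319220 ≈ 3.8206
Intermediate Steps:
p(y, f) = (1 + y)*(f + y)
252389/65961 - 1093*(5/10 + p(-6, -2)/46)/260870 = 252389/65961 - 1093*(5/10 + (-2 - 6 + (-6)² - 2*(-6))/46)/260870 = 252389*(1/65961) - 1093*(5*(⅒) + (-2 - 6 + 36 + 12)*(1/46))*(1/260870) = 252389/65961 - 1093*(½ + 40*(1/46))*(1/260870) = 252389/65961 - 1093*(½ + 20/23)*(1/260870) = 252389/65961 - 1093*63/46*(1/260870) = 252389/65961 - 68859/46*1/260870 = 252389/65961 - 68859/12000020 = 3024131039281/791533319220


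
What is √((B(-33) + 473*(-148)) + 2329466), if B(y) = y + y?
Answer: 6*√62761 ≈ 1503.1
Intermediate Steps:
B(y) = 2*y
√((B(-33) + 473*(-148)) + 2329466) = √((2*(-33) + 473*(-148)) + 2329466) = √((-66 - 70004) + 2329466) = √(-70070 + 2329466) = √2259396 = 6*√62761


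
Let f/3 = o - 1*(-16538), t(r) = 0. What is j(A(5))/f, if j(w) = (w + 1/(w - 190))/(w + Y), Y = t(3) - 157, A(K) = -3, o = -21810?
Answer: -29/24419904 ≈ -1.1876e-6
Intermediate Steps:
f = -15816 (f = 3*(-21810 - 1*(-16538)) = 3*(-21810 + 16538) = 3*(-5272) = -15816)
Y = -157 (Y = 0 - 157 = -157)
j(w) = (w + 1/(-190 + w))/(-157 + w) (j(w) = (w + 1/(w - 190))/(w - 157) = (w + 1/(-190 + w))/(-157 + w))
j(A(5))/f = ((1 + (-3)² - 190*(-3))/(29830 + (-3)² - 347*(-3)))/(-15816) = ((1 + 9 + 570)/(29830 + 9 + 1041))*(-1/15816) = (580/30880)*(-1/15816) = ((1/30880)*580)*(-1/15816) = (29/1544)*(-1/15816) = -29/24419904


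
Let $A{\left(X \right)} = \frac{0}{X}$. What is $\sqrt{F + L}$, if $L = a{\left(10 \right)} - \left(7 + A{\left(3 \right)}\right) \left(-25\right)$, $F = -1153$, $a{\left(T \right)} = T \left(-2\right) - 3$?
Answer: $i \sqrt{1001} \approx 31.639 i$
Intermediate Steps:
$A{\left(X \right)} = 0$
$a{\left(T \right)} = -3 - 2 T$ ($a{\left(T \right)} = - 2 T - 3 = -3 - 2 T$)
$L = 152$ ($L = \left(-3 - 20\right) - \left(7 + 0\right) \left(-25\right) = \left(-3 - 20\right) - 7 \left(-25\right) = -23 - -175 = -23 + 175 = 152$)
$\sqrt{F + L} = \sqrt{-1153 + 152} = \sqrt{-1001} = i \sqrt{1001}$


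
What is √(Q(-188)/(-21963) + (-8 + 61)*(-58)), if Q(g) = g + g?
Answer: 11*I*√12254607258/21963 ≈ 55.443*I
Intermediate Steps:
Q(g) = 2*g
√(Q(-188)/(-21963) + (-8 + 61)*(-58)) = √((2*(-188))/(-21963) + (-8 + 61)*(-58)) = √(-376*(-1/21963) + 53*(-58)) = √(376/21963 - 3074) = √(-67513886/21963) = 11*I*√12254607258/21963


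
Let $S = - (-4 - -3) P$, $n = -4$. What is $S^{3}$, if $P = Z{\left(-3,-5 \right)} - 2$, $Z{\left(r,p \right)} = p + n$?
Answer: $-1331$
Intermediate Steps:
$Z{\left(r,p \right)} = -4 + p$ ($Z{\left(r,p \right)} = p - 4 = -4 + p$)
$P = -11$ ($P = \left(-4 - 5\right) - 2 = -9 - 2 = -11$)
$S = -11$ ($S = - (-4 - -3) \left(-11\right) = - (-4 + 3) \left(-11\right) = \left(-1\right) \left(-1\right) \left(-11\right) = 1 \left(-11\right) = -11$)
$S^{3} = \left(-11\right)^{3} = -1331$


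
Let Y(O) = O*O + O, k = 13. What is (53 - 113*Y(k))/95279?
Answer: -20513/95279 ≈ -0.21529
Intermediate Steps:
Y(O) = O + O² (Y(O) = O² + O = O + O²)
(53 - 113*Y(k))/95279 = (53 - 1469*(1 + 13))/95279 = (53 - 1469*14)*(1/95279) = (53 - 113*182)*(1/95279) = (53 - 20566)*(1/95279) = -20513*1/95279 = -20513/95279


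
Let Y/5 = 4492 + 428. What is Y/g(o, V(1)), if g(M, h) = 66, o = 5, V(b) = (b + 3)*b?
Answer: 4100/11 ≈ 372.73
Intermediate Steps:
V(b) = b*(3 + b) (V(b) = (3 + b)*b = b*(3 + b))
Y = 24600 (Y = 5*(4492 + 428) = 5*4920 = 24600)
Y/g(o, V(1)) = 24600/66 = 24600*(1/66) = 4100/11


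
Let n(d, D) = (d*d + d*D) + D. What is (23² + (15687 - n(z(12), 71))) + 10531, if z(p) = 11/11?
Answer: 26604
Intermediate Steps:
z(p) = 1 (z(p) = 11*(1/11) = 1)
n(d, D) = D + d² + D*d (n(d, D) = (d² + D*d) + D = D + d² + D*d)
(23² + (15687 - n(z(12), 71))) + 10531 = (23² + (15687 - (71 + 1² + 71*1))) + 10531 = (529 + (15687 - (71 + 1 + 71))) + 10531 = (529 + (15687 - 1*143)) + 10531 = (529 + (15687 - 143)) + 10531 = (529 + 15544) + 10531 = 16073 + 10531 = 26604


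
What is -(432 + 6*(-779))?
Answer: 4242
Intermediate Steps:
-(432 + 6*(-779)) = -(432 - 4674) = -1*(-4242) = 4242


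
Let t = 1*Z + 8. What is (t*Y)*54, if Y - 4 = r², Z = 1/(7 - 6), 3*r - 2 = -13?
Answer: 8478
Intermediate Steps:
r = -11/3 (r = ⅔ + (⅓)*(-13) = ⅔ - 13/3 = -11/3 ≈ -3.6667)
Z = 1 (Z = 1/1 = 1)
Y = 157/9 (Y = 4 + (-11/3)² = 4 + 121/9 = 157/9 ≈ 17.444)
t = 9 (t = 1*1 + 8 = 1 + 8 = 9)
(t*Y)*54 = (9*(157/9))*54 = 157*54 = 8478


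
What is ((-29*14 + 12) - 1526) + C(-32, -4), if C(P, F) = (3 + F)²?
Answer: -1919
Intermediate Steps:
((-29*14 + 12) - 1526) + C(-32, -4) = ((-29*14 + 12) - 1526) + (3 - 4)² = ((-406 + 12) - 1526) + (-1)² = (-394 - 1526) + 1 = -1920 + 1 = -1919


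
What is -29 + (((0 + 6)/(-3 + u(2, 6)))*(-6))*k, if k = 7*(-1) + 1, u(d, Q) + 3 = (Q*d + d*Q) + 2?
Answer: -91/5 ≈ -18.200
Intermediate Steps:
u(d, Q) = -1 + 2*Q*d (u(d, Q) = -3 + ((Q*d + d*Q) + 2) = -3 + ((Q*d + Q*d) + 2) = -3 + (2*Q*d + 2) = -3 + (2 + 2*Q*d) = -1 + 2*Q*d)
k = -6 (k = -7 + 1 = -6)
-29 + (((0 + 6)/(-3 + u(2, 6)))*(-6))*k = -29 + (((0 + 6)/(-3 + (-1 + 2*6*2)))*(-6))*(-6) = -29 + ((6/(-3 + (-1 + 24)))*(-6))*(-6) = -29 + ((6/(-3 + 23))*(-6))*(-6) = -29 + ((6/20)*(-6))*(-6) = -29 + ((6*(1/20))*(-6))*(-6) = -29 + ((3/10)*(-6))*(-6) = -29 - 9/5*(-6) = -29 + 54/5 = -91/5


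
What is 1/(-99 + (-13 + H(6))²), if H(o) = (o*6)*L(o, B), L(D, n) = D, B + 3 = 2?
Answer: 1/41110 ≈ 2.4325e-5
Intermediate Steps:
B = -1 (B = -3 + 2 = -1)
H(o) = 6*o² (H(o) = (o*6)*o = (6*o)*o = 6*o²)
1/(-99 + (-13 + H(6))²) = 1/(-99 + (-13 + 6*6²)²) = 1/(-99 + (-13 + 6*36)²) = 1/(-99 + (-13 + 216)²) = 1/(-99 + 203²) = 1/(-99 + 41209) = 1/41110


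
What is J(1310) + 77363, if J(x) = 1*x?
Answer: 78673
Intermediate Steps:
J(x) = x
J(1310) + 77363 = 1310 + 77363 = 78673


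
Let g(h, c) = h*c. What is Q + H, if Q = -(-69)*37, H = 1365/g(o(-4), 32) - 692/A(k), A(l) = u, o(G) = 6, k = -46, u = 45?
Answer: 7328827/2880 ≈ 2544.7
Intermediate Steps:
A(l) = 45
g(h, c) = c*h
H = -23813/2880 (H = 1365/((32*6)) - 692/45 = 1365/192 - 692*1/45 = 1365*(1/192) - 692/45 = 455/64 - 692/45 = -23813/2880 ≈ -8.2684)
Q = 2553 (Q = -1*(-2553) = 2553)
Q + H = 2553 - 23813/2880 = 7328827/2880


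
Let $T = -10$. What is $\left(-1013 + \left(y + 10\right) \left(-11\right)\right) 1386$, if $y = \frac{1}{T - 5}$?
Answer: $- \frac{7777308}{5} \approx -1.5555 \cdot 10^{6}$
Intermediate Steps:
$y = - \frac{1}{15}$ ($y = \frac{1}{-10 - 5} = \frac{1}{-15} = - \frac{1}{15} \approx -0.066667$)
$\left(-1013 + \left(y + 10\right) \left(-11\right)\right) 1386 = \left(-1013 + \left(- \frac{1}{15} + 10\right) \left(-11\right)\right) 1386 = \left(-1013 + \frac{149}{15} \left(-11\right)\right) 1386 = \left(-1013 - \frac{1639}{15}\right) 1386 = \left(- \frac{16834}{15}\right) 1386 = - \frac{7777308}{5}$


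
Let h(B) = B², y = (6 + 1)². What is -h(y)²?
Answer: -5764801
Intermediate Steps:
y = 49 (y = 7² = 49)
-h(y)² = -(49²)² = -1*2401² = -1*5764801 = -5764801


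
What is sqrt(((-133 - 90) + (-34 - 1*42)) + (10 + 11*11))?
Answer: 2*I*sqrt(42) ≈ 12.961*I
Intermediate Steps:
sqrt(((-133 - 90) + (-34 - 1*42)) + (10 + 11*11)) = sqrt((-223 + (-34 - 42)) + (10 + 121)) = sqrt((-223 - 76) + 131) = sqrt(-299 + 131) = sqrt(-168) = 2*I*sqrt(42)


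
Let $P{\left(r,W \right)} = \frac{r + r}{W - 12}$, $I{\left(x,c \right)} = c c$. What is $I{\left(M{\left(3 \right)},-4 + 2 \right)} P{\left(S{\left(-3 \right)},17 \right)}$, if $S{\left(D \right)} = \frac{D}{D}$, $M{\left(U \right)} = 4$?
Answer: $\frac{8}{5} \approx 1.6$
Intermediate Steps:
$S{\left(D \right)} = 1$
$I{\left(x,c \right)} = c^{2}$
$P{\left(r,W \right)} = \frac{2 r}{-12 + W}$
$I{\left(M{\left(3 \right)},-4 + 2 \right)} P{\left(S{\left(-3 \right)},17 \right)} = \left(-4 + 2\right)^{2} \cdot 2 \cdot 1 \frac{1}{-12 + 17} = \left(-2\right)^{2} \cdot 2 \cdot 1 \cdot \frac{1}{5} = 4 \cdot 2 \cdot 1 \cdot \frac{1}{5} = 4 \cdot \frac{2}{5} = \frac{8}{5}$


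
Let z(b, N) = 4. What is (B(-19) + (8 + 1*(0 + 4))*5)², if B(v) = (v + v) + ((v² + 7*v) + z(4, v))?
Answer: 64516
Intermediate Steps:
B(v) = 4 + v² + 9*v (B(v) = (v + v) + ((v² + 7*v) + 4) = 2*v + (4 + v² + 7*v) = 4 + v² + 9*v)
(B(-19) + (8 + 1*(0 + 4))*5)² = ((4 + (-19)² + 9*(-19)) + (8 + 1*(0 + 4))*5)² = ((4 + 361 - 171) + (8 + 1*4)*5)² = (194 + (8 + 4)*5)² = (194 + 12*5)² = (194 + 60)² = 254² = 64516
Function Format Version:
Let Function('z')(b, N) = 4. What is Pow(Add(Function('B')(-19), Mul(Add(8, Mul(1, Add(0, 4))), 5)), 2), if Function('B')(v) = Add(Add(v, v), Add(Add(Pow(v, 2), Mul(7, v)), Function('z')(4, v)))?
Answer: 64516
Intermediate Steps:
Function('B')(v) = Add(4, Pow(v, 2), Mul(9, v)) (Function('B')(v) = Add(Add(v, v), Add(Add(Pow(v, 2), Mul(7, v)), 4)) = Add(Mul(2, v), Add(4, Pow(v, 2), Mul(7, v))) = Add(4, Pow(v, 2), Mul(9, v)))
Pow(Add(Function('B')(-19), Mul(Add(8, Mul(1, Add(0, 4))), 5)), 2) = Pow(Add(Add(4, Pow(-19, 2), Mul(9, -19)), Mul(Add(8, Mul(1, Add(0, 4))), 5)), 2) = Pow(Add(Add(4, 361, -171), Mul(Add(8, Mul(1, 4)), 5)), 2) = Pow(Add(194, Mul(Add(8, 4), 5)), 2) = Pow(Add(194, Mul(12, 5)), 2) = Pow(Add(194, 60), 2) = Pow(254, 2) = 64516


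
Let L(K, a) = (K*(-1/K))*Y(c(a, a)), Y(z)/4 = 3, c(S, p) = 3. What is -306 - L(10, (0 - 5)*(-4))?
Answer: -294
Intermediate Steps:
Y(z) = 12 (Y(z) = 4*3 = 12)
L(K, a) = -12 (L(K, a) = (K*(-1/K))*12 = -1*12 = -12)
-306 - L(10, (0 - 5)*(-4)) = -306 - 1*(-12) = -306 + 12 = -294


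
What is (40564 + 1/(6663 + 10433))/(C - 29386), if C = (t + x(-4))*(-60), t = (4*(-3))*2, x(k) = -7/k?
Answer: -693482145/479559896 ≈ -1.4461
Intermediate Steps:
t = -24 (t = -12*2 = -24)
C = 1335 (C = (-24 - 7/(-4))*(-60) = (-24 - 7*(-¼))*(-60) = (-24 + 7/4)*(-60) = -89/4*(-60) = 1335)
(40564 + 1/(6663 + 10433))/(C - 29386) = (40564 + 1/(6663 + 10433))/(1335 - 29386) = (40564 + 1/17096)/(-28051) = (40564 + 1/17096)*(-1/28051) = (693482145/17096)*(-1/28051) = -693482145/479559896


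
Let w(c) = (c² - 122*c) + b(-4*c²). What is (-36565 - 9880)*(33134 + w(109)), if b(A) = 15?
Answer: -1473792740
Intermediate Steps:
w(c) = 15 + c² - 122*c (w(c) = (c² - 122*c) + 15 = 15 + c² - 122*c)
(-36565 - 9880)*(33134 + w(109)) = (-36565 - 9880)*(33134 + (15 + 109² - 122*109)) = -46445*(33134 + (15 + 11881 - 13298)) = -46445*(33134 - 1402) = -46445*31732 = -1473792740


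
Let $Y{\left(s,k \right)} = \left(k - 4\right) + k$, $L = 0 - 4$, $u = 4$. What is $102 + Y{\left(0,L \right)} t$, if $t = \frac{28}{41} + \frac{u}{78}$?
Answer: $\frac{49670}{533} \approx 93.189$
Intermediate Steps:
$L = -4$ ($L = 0 - 4 = -4$)
$Y{\left(s,k \right)} = -4 + 2 k$ ($Y{\left(s,k \right)} = \left(-4 + k\right) + k = -4 + 2 k$)
$t = \frac{1174}{1599}$ ($t = \frac{28}{41} + \frac{4}{78} = 28 \cdot \frac{1}{41} + 4 \cdot \frac{1}{78} = \frac{28}{41} + \frac{2}{39} = \frac{1174}{1599} \approx 0.73421$)
$102 + Y{\left(0,L \right)} t = 102 + \left(-4 + 2 \left(-4\right)\right) \frac{1174}{1599} = 102 + \left(-4 - 8\right) \frac{1174}{1599} = 102 - \frac{4696}{533} = \frac{49670}{533}$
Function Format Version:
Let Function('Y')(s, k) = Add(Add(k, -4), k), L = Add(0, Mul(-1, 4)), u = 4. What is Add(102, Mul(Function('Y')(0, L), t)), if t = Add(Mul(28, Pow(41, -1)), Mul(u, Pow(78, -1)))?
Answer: Rational(49670, 533) ≈ 93.189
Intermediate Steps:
L = -4 (L = Add(0, -4) = -4)
Function('Y')(s, k) = Add(-4, Mul(2, k)) (Function('Y')(s, k) = Add(Add(-4, k), k) = Add(-4, Mul(2, k)))
t = Rational(1174, 1599) (t = Add(Mul(28, Pow(41, -1)), Mul(4, Pow(78, -1))) = Add(Mul(28, Rational(1, 41)), Mul(4, Rational(1, 78))) = Add(Rational(28, 41), Rational(2, 39)) = Rational(1174, 1599) ≈ 0.73421)
Add(102, Mul(Function('Y')(0, L), t)) = Add(102, Mul(Add(-4, Mul(2, -4)), Rational(1174, 1599))) = Add(102, Mul(Add(-4, -8), Rational(1174, 1599))) = Add(102, Mul(-12, Rational(1174, 1599))) = Add(102, Rational(-4696, 533)) = Rational(49670, 533)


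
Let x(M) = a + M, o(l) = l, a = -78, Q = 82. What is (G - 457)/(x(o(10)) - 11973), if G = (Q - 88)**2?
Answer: 421/12041 ≈ 0.034964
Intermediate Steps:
x(M) = -78 + M
G = 36 (G = (82 - 88)**2 = (-6)**2 = 36)
(G - 457)/(x(o(10)) - 11973) = (36 - 457)/((-78 + 10) - 11973) = -421/(-68 - 11973) = -421/(-12041) = -421*(-1/12041) = 421/12041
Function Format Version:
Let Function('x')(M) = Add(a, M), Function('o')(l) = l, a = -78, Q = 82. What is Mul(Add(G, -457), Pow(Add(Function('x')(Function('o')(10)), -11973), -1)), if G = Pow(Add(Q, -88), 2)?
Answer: Rational(421, 12041) ≈ 0.034964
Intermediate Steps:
Function('x')(M) = Add(-78, M)
G = 36 (G = Pow(Add(82, -88), 2) = Pow(-6, 2) = 36)
Mul(Add(G, -457), Pow(Add(Function('x')(Function('o')(10)), -11973), -1)) = Mul(Add(36, -457), Pow(Add(Add(-78, 10), -11973), -1)) = Mul(-421, Pow(Add(-68, -11973), -1)) = Mul(-421, Pow(-12041, -1)) = Mul(-421, Rational(-1, 12041)) = Rational(421, 12041)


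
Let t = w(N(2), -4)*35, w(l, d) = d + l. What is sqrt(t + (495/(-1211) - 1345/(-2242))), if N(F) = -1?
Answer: 3*I*sqrt(143179351157710)/2715062 ≈ 13.222*I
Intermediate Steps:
t = -175 (t = (-4 - 1)*35 = -5*35 = -175)
sqrt(t + (495/(-1211) - 1345/(-2242))) = sqrt(-175 + (495/(-1211) - 1345/(-2242))) = sqrt(-175 + (495*(-1/1211) - 1345*(-1/2242))) = sqrt(-175 + (-495/1211 + 1345/2242)) = sqrt(-175 + 519005/2715062) = sqrt(-474616845/2715062) = 3*I*sqrt(143179351157710)/2715062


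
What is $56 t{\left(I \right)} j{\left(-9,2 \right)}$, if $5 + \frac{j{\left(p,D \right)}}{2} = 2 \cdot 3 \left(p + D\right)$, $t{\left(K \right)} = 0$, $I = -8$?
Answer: $0$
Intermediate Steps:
$j{\left(p,D \right)} = -10 + 12 D + 12 p$ ($j{\left(p,D \right)} = -10 + 2 \cdot 2 \cdot 3 \left(p + D\right) = -10 + 2 \cdot 6 \left(D + p\right) = -10 + 2 \left(6 D + 6 p\right) = -10 + \left(12 D + 12 p\right) = -10 + 12 D + 12 p$)
$56 t{\left(I \right)} j{\left(-9,2 \right)} = 56 \cdot 0 \left(-10 + 12 \cdot 2 + 12 \left(-9\right)\right) = 0 \left(-10 + 24 - 108\right) = 0 \left(-94\right) = 0$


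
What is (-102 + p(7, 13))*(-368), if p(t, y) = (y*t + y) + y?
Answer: -5520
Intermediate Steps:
p(t, y) = 2*y + t*y (p(t, y) = (t*y + y) + y = (y + t*y) + y = 2*y + t*y)
(-102 + p(7, 13))*(-368) = (-102 + 13*(2 + 7))*(-368) = (-102 + 13*9)*(-368) = (-102 + 117)*(-368) = 15*(-368) = -5520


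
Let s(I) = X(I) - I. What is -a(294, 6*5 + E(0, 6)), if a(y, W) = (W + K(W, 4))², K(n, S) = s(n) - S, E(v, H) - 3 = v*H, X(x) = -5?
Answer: -81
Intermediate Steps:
E(v, H) = 3 + H*v (E(v, H) = 3 + v*H = 3 + H*v)
s(I) = -5 - I
K(n, S) = -5 - S - n (K(n, S) = (-5 - n) - S = -5 - S - n)
a(y, W) = 81 (a(y, W) = (W + (-5 - 1*4 - W))² = (W + (-5 - 4 - W))² = (W + (-9 - W))² = (-9)² = 81)
-a(294, 6*5 + E(0, 6)) = -1*81 = -81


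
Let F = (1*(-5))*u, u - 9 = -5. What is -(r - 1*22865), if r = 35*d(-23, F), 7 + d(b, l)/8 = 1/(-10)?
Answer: 24853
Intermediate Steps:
u = 4 (u = 9 - 5 = 4)
F = -20 (F = (1*(-5))*4 = -5*4 = -20)
d(b, l) = -284/5 (d(b, l) = -56 + 8/(-10) = -56 + 8*(-⅒) = -56 - ⅘ = -284/5)
r = -1988 (r = 35*(-284/5) = -1988)
-(r - 1*22865) = -(-1988 - 1*22865) = -(-1988 - 22865) = -1*(-24853) = 24853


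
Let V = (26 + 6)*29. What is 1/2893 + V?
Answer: 2684705/2893 ≈ 928.00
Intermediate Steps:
V = 928 (V = 32*29 = 928)
1/2893 + V = 1/2893 + 928 = 2684705/2893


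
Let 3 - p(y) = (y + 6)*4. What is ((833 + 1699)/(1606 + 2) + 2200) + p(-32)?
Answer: 309349/134 ≈ 2308.6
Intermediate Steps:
p(y) = -21 - 4*y (p(y) = 3 - (y + 6)*4 = 3 - (6 + y)*4 = 3 - (24 + 4*y) = 3 + (-24 - 4*y) = -21 - 4*y)
((833 + 1699)/(1606 + 2) + 2200) + p(-32) = ((833 + 1699)/(1606 + 2) + 2200) + (-21 - 4*(-32)) = (2532/1608 + 2200) + (-21 + 128) = (2532*(1/1608) + 2200) + 107 = (211/134 + 2200) + 107 = 295011/134 + 107 = 309349/134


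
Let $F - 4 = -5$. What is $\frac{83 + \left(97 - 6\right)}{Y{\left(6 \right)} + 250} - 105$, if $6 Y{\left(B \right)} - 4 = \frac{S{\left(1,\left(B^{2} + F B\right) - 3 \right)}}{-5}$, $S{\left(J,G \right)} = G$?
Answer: $- \frac{781545}{7493} \approx -104.3$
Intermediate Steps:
$F = -1$ ($F = 4 - 5 = -1$)
$Y{\left(B \right)} = \frac{23}{30} - \frac{B^{2}}{30} + \frac{B}{30}$ ($Y{\left(B \right)} = \frac{2}{3} + \frac{\left(\left(B^{2} - B\right) - 3\right) \frac{1}{-5}}{6} = \frac{2}{3} + \frac{\left(-3 + B^{2} - B\right) \left(- \frac{1}{5}\right)}{6} = \frac{2}{3} + \frac{\frac{3}{5} - \frac{B^{2}}{5} + \frac{B}{5}}{6} = \frac{2}{3} + \left(\frac{1}{10} - \frac{B^{2}}{30} + \frac{B}{30}\right) = \frac{23}{30} - \frac{B^{2}}{30} + \frac{B}{30}$)
$\frac{83 + \left(97 - 6\right)}{Y{\left(6 \right)} + 250} - 105 = \frac{83 + \left(97 - 6\right)}{\left(\frac{23}{30} - \frac{6^{2}}{30} + \frac{1}{30} \cdot 6\right) + 250} - 105 = \frac{83 + \left(97 - 6\right)}{\left(\frac{23}{30} - \frac{6}{5} + \frac{1}{5}\right) + 250} - 105 = \frac{83 + 91}{\left(\frac{23}{30} - \frac{6}{5} + \frac{1}{5}\right) + 250} - 105 = \frac{174}{- \frac{7}{30} + 250} - 105 = \frac{174}{\frac{7493}{30}} - 105 = 174 \cdot \frac{30}{7493} - 105 = \frac{5220}{7493} - 105 = - \frac{781545}{7493}$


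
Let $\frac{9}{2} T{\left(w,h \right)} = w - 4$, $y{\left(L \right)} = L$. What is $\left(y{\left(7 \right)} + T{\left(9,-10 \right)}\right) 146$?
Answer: $\frac{10658}{9} \approx 1184.2$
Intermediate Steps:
$T{\left(w,h \right)} = - \frac{8}{9} + \frac{2 w}{9}$ ($T{\left(w,h \right)} = \frac{2 \left(w - 4\right)}{9} = \frac{2 \left(-4 + w\right)}{9} = - \frac{8}{9} + \frac{2 w}{9}$)
$\left(y{\left(7 \right)} + T{\left(9,-10 \right)}\right) 146 = \left(7 + \left(- \frac{8}{9} + \frac{2}{9} \cdot 9\right)\right) 146 = \left(7 + \left(- \frac{8}{9} + 2\right)\right) 146 = \left(7 + \frac{10}{9}\right) 146 = \frac{73}{9} \cdot 146 = \frac{10658}{9}$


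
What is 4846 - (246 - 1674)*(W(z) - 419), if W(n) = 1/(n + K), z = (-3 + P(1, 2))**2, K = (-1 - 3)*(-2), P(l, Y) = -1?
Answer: -1186853/2 ≈ -5.9343e+5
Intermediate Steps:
K = 8 (K = -4*(-2) = 8)
z = 16 (z = (-3 - 1)**2 = (-4)**2 = 16)
W(n) = 1/(8 + n) (W(n) = 1/(n + 8) = 1/(8 + n))
4846 - (246 - 1674)*(W(z) - 419) = 4846 - (246 - 1674)*(1/(8 + 16) - 419) = 4846 - (-1428)*(1/24 - 419) = 4846 - (-1428)*(-10055)/24 = 4846 - 1*1196545/2 = 4846 - 1196545/2 = -1186853/2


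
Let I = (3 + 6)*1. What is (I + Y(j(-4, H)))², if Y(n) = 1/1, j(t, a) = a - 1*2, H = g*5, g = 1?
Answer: 100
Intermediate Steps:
H = 5 (H = 1*5 = 5)
j(t, a) = -2 + a (j(t, a) = a - 2 = -2 + a)
Y(n) = 1
I = 9 (I = 9*1 = 9)
(I + Y(j(-4, H)))² = (9 + 1)² = 10² = 100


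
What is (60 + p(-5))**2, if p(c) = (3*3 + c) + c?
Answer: 3481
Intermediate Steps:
p(c) = 9 + 2*c (p(c) = (9 + c) + c = 9 + 2*c)
(60 + p(-5))**2 = (60 + (9 + 2*(-5)))**2 = (60 + (9 - 10))**2 = (60 - 1)**2 = 59**2 = 3481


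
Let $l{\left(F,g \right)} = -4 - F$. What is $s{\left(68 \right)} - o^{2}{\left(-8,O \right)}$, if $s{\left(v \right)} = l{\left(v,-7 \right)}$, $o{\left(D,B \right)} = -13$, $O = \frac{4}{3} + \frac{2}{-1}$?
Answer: $-241$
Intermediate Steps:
$O = - \frac{2}{3}$ ($O = 4 \cdot \frac{1}{3} + 2 \left(-1\right) = \frac{4}{3} - 2 = - \frac{2}{3} \approx -0.66667$)
$s{\left(v \right)} = -4 - v$
$s{\left(68 \right)} - o^{2}{\left(-8,O \right)} = \left(-4 - 68\right) - \left(-13\right)^{2} = \left(-4 - 68\right) - 169 = -72 - 169 = -241$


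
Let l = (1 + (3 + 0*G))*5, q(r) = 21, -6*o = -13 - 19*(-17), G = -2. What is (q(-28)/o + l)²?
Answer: 9223369/24025 ≈ 383.91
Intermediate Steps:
o = -155/3 (o = -(-13 - 19*(-17))/6 = -(-13 + 323)/6 = -⅙*310 = -155/3 ≈ -51.667)
l = 20 (l = (1 + (3 + 0*(-2)))*5 = (1 + (3 + 0))*5 = (1 + 3)*5 = 4*5 = 20)
(q(-28)/o + l)² = (21/(-155/3) + 20)² = (21*(-3/155) + 20)² = (-63/155 + 20)² = (3037/155)² = 9223369/24025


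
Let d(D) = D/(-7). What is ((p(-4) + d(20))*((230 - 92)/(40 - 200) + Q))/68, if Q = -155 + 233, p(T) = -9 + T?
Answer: -40293/2240 ≈ -17.988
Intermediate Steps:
d(D) = -D/7 (d(D) = D*(-⅐) = -D/7)
Q = 78
((p(-4) + d(20))*((230 - 92)/(40 - 200) + Q))/68 = (((-9 - 4) - ⅐*20)*((230 - 92)/(40 - 200) + 78))/68 = ((-13 - 20/7)*(138/(-160) + 78))*(1/68) = -111*(138*(-1/160) + 78)/7*(1/68) = -111*(-69/80 + 78)/7*(1/68) = -111/7*6171/80*(1/68) = -684981/560*1/68 = -40293/2240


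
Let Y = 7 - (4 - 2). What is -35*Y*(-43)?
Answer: 7525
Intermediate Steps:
Y = 5 (Y = 7 - 1*2 = 7 - 2 = 5)
-35*Y*(-43) = -35*5*(-43) = -175*(-43) = 7525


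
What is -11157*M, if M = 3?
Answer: -33471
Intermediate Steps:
-11157*M = -11157*3 = -33471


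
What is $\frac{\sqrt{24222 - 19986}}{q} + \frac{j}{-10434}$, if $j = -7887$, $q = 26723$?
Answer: $\frac{2629}{3478} + \frac{2 \sqrt{1059}}{26723} \approx 0.75833$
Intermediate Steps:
$\frac{\sqrt{24222 - 19986}}{q} + \frac{j}{-10434} = \frac{\sqrt{24222 - 19986}}{26723} - \frac{7887}{-10434} = \sqrt{4236} \cdot \frac{1}{26723} - - \frac{2629}{3478} = 2 \sqrt{1059} \cdot \frac{1}{26723} + \frac{2629}{3478} = \frac{2 \sqrt{1059}}{26723} + \frac{2629}{3478} = \frac{2629}{3478} + \frac{2 \sqrt{1059}}{26723}$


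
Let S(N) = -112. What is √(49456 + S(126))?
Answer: 8*√771 ≈ 222.14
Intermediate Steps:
√(49456 + S(126)) = √(49456 - 112) = √49344 = 8*√771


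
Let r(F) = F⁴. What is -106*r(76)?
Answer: -3536390656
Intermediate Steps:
-106*r(76) = -106*76⁴ = -106*33362176 = -3536390656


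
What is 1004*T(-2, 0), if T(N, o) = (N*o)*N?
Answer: 0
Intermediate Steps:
T(N, o) = o*N**2
1004*T(-2, 0) = 1004*(0*(-2)**2) = 1004*(0*4) = 1004*0 = 0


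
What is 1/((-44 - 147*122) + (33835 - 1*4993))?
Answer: 1/10864 ≈ 9.2047e-5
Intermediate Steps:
1/((-44 - 147*122) + (33835 - 1*4993)) = 1/((-44 - 17934) + (33835 - 4993)) = 1/(-17978 + 28842) = 1/10864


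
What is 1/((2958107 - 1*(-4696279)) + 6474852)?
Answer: 1/14129238 ≈ 7.0775e-8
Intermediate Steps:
1/((2958107 - 1*(-4696279)) + 6474852) = 1/((2958107 + 4696279) + 6474852) = 1/(7654386 + 6474852) = 1/14129238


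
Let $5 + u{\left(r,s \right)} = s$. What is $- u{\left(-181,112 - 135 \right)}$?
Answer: $28$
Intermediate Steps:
$u{\left(r,s \right)} = -5 + s$
$- u{\left(-181,112 - 135 \right)} = - (-5 + \left(112 - 135\right)) = - (-5 - 23) = \left(-1\right) \left(-28\right) = 28$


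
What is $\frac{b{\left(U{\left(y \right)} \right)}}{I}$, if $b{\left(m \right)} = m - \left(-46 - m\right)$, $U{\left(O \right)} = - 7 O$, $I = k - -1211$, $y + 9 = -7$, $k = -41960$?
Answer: $- \frac{90}{13583} \approx -0.0066259$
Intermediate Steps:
$y = -16$ ($y = -9 - 7 = -16$)
$I = -40749$ ($I = -41960 - -1211 = -41960 + 1211 = -40749$)
$b{\left(m \right)} = 46 + 2 m$ ($b{\left(m \right)} = m + \left(46 + m\right) = 46 + 2 m$)
$\frac{b{\left(U{\left(y \right)} \right)}}{I} = \frac{46 + 2 \left(\left(-7\right) \left(-16\right)\right)}{-40749} = \left(46 + 2 \cdot 112\right) \left(- \frac{1}{40749}\right) = \left(46 + 224\right) \left(- \frac{1}{40749}\right) = 270 \left(- \frac{1}{40749}\right) = - \frac{90}{13583}$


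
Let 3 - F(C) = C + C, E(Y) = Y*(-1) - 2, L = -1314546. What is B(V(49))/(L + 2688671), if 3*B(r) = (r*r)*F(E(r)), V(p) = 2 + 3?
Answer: 17/164895 ≈ 0.00010310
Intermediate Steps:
V(p) = 5
E(Y) = -2 - Y (E(Y) = -Y - 2 = -2 - Y)
F(C) = 3 - 2*C (F(C) = 3 - (C + C) = 3 - 2*C)
B(r) = r²*(7 + 2*r)/3 (B(r) = ((r*r)*(3 - 2*(-2 - r)))/3 = (r²*(3 + (4 + 2*r)))/3 = (r²*(7 + 2*r))/3 = r²*(7 + 2*r)/3)
B(V(49))/(L + 2688671) = ((⅓)*5²*(7 + 2*5))/(-1314546 + 2688671) = ((⅓)*25*(7 + 10))/1374125 = ((⅓)*25*17)*(1/1374125) = (425/3)*(1/1374125) = 17/164895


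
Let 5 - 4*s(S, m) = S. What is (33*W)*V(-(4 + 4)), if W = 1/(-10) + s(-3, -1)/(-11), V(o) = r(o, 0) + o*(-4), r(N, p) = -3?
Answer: -2697/10 ≈ -269.70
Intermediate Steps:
s(S, m) = 5/4 - S/4
V(o) = -3 - 4*o (V(o) = -3 + o*(-4) = -3 - 4*o)
W = -31/110 (W = 1/(-10) + (5/4 - 1/4*(-3))/(-11) = 1*(-1/10) + (5/4 + 3/4)*(-1/11) = -1/10 + 2*(-1/11) = -1/10 - 2/11 = -31/110 ≈ -0.28182)
(33*W)*V(-(4 + 4)) = (33*(-31/110))*(-3 - (-4)*(4 + 4)) = -93*(-3 - (-4)*8)/10 = -93*(-3 - 4*(-8))/10 = -93*(-3 + 32)/10 = -93/10*29 = -2697/10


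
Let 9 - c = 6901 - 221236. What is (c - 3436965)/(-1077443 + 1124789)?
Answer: -1074207/15782 ≈ -68.065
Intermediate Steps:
c = 214344 (c = 9 - (6901 - 221236) = 9 - 1*(-214335) = 9 + 214335 = 214344)
(c - 3436965)/(-1077443 + 1124789) = (214344 - 3436965)/(-1077443 + 1124789) = -3222621/47346 = -3222621*1/47346 = -1074207/15782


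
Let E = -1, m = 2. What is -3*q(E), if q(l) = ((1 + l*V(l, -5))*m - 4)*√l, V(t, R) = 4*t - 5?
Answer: -48*I ≈ -48.0*I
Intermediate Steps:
V(t, R) = -5 + 4*t
q(l) = √l*(-2 + 2*l*(-5 + 4*l)) (q(l) = ((1 + l*(-5 + 4*l))*2 - 4)*√l = ((2 + 2*l*(-5 + 4*l)) - 4)*√l = (-2 + 2*l*(-5 + 4*l))*√l = √l*(-2 + 2*l*(-5 + 4*l)))
-3*q(E) = -6*√(-1)*(-1 - (-5 + 4*(-1))) = -6*I*(-1 - (-5 - 4)) = -6*I*(-1 - 1*(-9)) = -6*I*(-1 + 9) = -6*I*8 = -48*I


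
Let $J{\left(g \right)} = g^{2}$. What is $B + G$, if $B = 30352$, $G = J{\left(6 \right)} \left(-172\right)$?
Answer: $24160$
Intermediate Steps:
$G = -6192$ ($G = 6^{2} \left(-172\right) = 36 \left(-172\right) = -6192$)
$B + G = 30352 - 6192 = 24160$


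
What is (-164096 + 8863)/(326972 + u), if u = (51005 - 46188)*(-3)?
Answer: -155233/312521 ≈ -0.49671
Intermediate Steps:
u = -14451 (u = 4817*(-3) = -14451)
(-164096 + 8863)/(326972 + u) = (-164096 + 8863)/(326972 - 14451) = -155233/312521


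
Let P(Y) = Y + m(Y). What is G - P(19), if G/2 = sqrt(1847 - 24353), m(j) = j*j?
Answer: -380 + 22*I*sqrt(186) ≈ -380.0 + 300.04*I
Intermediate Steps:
m(j) = j**2
G = 22*I*sqrt(186) (G = 2*sqrt(1847 - 24353) = 2*sqrt(-22506) = 2*(11*I*sqrt(186)) = 22*I*sqrt(186) ≈ 300.04*I)
P(Y) = Y + Y**2
G - P(19) = 22*I*sqrt(186) - 19*(1 + 19) = 22*I*sqrt(186) - 19*20 = 22*I*sqrt(186) - 1*380 = 22*I*sqrt(186) - 380 = -380 + 22*I*sqrt(186)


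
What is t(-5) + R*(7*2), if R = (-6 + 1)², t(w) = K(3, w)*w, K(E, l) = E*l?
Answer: 425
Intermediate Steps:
t(w) = 3*w² (t(w) = (3*w)*w = 3*w²)
R = 25 (R = (-5)² = 25)
t(-5) + R*(7*2) = 3*(-5)² + 25*(7*2) = 3*25 + 25*14 = 75 + 350 = 425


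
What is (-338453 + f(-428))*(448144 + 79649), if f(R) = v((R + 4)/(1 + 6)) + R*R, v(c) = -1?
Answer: -81950419110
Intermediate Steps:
f(R) = -1 + R**2 (f(R) = -1 + R*R = -1 + R**2)
(-338453 + f(-428))*(448144 + 79649) = (-338453 + (-1 + (-428)**2))*(448144 + 79649) = (-338453 + (-1 + 183184))*527793 = (-338453 + 183183)*527793 = -155270*527793 = -81950419110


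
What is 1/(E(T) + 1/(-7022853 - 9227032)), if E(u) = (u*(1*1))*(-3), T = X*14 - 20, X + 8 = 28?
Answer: -16249885/12674910301 ≈ -0.0012821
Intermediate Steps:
X = 20 (X = -8 + 28 = 20)
T = 260 (T = 20*14 - 20 = 280 - 20 = 260)
E(u) = -3*u (E(u) = (u*1)*(-3) = u*(-3) = -3*u)
1/(E(T) + 1/(-7022853 - 9227032)) = 1/(-3*260 + 1/(-7022853 - 9227032)) = 1/(-780 + 1/(-16249885)) = 1/(-780 - 1/16249885) = 1/(-12674910301/16249885) = -16249885/12674910301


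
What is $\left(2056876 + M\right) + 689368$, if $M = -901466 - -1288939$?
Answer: $3133717$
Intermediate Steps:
$M = 387473$ ($M = -901466 + 1288939 = 387473$)
$\left(2056876 + M\right) + 689368 = \left(2056876 + 387473\right) + 689368 = 2444349 + 689368 = 3133717$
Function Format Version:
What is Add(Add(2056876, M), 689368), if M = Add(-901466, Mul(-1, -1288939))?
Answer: 3133717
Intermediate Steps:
M = 387473 (M = Add(-901466, 1288939) = 387473)
Add(Add(2056876, M), 689368) = Add(Add(2056876, 387473), 689368) = Add(2444349, 689368) = 3133717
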